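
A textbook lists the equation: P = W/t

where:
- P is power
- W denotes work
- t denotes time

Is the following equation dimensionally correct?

Yes

P (power) has dimensions [L^2 M T^-3].
W (work) has dimensions [L^2 M T^-2].
t (time) has dimensions [T].

Left side: [L^2 M T^-3]
Right side: [L^2 M T^-3]

Both sides have the same dimensions, so the equation is dimensionally consistent.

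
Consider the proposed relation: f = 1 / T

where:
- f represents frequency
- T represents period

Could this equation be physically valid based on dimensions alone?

Yes

f (frequency) has dimensions [T^-1].
T (period) has dimensions [T].

Left side: [T^-1]
Right side: [T^-1]

Both sides have the same dimensions, so the equation is dimensionally consistent.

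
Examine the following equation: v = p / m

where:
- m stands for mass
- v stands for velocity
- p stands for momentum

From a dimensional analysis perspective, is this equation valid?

Yes

m (mass) has dimensions [M].
v (velocity) has dimensions [L T^-1].
p (momentum) has dimensions [L M T^-1].

Left side: [L T^-1]
Right side: [L T^-1]

Both sides have the same dimensions, so the equation is dimensionally consistent.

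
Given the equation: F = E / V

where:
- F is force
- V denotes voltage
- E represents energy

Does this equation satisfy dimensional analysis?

No

F (force) has dimensions [L M T^-2].
V (voltage) has dimensions [I^-1 L^2 M T^-3].
E (energy) has dimensions [L^2 M T^-2].

Left side: [L M T^-2]
Right side: [I T]

The two sides have different dimensions, so the equation is NOT dimensionally consistent.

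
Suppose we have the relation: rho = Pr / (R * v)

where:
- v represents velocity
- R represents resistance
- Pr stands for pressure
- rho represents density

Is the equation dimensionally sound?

No

v (velocity) has dimensions [L T^-1].
R (resistance) has dimensions [I^-2 L^2 M T^-3].
Pr (pressure) has dimensions [L^-1 M T^-2].
rho (density) has dimensions [L^-3 M].

Left side: [L^-3 M]
Right side: [I^2 L^-4 T^2]

The two sides have different dimensions, so the equation is NOT dimensionally consistent.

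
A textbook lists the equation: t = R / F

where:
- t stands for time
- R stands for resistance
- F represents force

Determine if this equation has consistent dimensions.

No

t (time) has dimensions [T].
R (resistance) has dimensions [I^-2 L^2 M T^-3].
F (force) has dimensions [L M T^-2].

Left side: [T]
Right side: [I^-2 L T^-1]

The two sides have different dimensions, so the equation is NOT dimensionally consistent.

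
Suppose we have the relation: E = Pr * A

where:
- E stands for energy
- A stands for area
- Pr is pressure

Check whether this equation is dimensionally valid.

No

E (energy) has dimensions [L^2 M T^-2].
A (area) has dimensions [L^2].
Pr (pressure) has dimensions [L^-1 M T^-2].

Left side: [L^2 M T^-2]
Right side: [L M T^-2]

The two sides have different dimensions, so the equation is NOT dimensionally consistent.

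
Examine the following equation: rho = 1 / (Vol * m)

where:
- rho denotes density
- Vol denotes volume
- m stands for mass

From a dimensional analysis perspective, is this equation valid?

No

rho (density) has dimensions [L^-3 M].
Vol (volume) has dimensions [L^3].
m (mass) has dimensions [M].

Left side: [L^-3 M]
Right side: [L^-3 M^-1]

The two sides have different dimensions, so the equation is NOT dimensionally consistent.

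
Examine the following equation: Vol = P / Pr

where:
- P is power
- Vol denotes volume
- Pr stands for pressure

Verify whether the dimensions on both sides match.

No

P (power) has dimensions [L^2 M T^-3].
Vol (volume) has dimensions [L^3].
Pr (pressure) has dimensions [L^-1 M T^-2].

Left side: [L^3]
Right side: [L^3 T^-1]

The two sides have different dimensions, so the equation is NOT dimensionally consistent.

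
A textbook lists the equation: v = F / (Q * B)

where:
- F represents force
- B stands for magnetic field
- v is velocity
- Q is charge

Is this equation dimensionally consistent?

Yes

F (force) has dimensions [L M T^-2].
B (magnetic field) has dimensions [I^-1 M T^-2].
v (velocity) has dimensions [L T^-1].
Q (charge) has dimensions [I T].

Left side: [L T^-1]
Right side: [L T^-1]

Both sides have the same dimensions, so the equation is dimensionally consistent.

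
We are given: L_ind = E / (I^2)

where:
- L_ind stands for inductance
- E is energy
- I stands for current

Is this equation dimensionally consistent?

Yes

L_ind (inductance) has dimensions [I^-2 L^2 M T^-2].
E (energy) has dimensions [L^2 M T^-2].
I (current) has dimensions [I].

Left side: [I^-2 L^2 M T^-2]
Right side: [I^-2 L^2 M T^-2]

Both sides have the same dimensions, so the equation is dimensionally consistent.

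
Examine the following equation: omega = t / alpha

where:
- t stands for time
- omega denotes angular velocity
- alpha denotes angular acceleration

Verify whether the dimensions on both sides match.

No

t (time) has dimensions [T].
omega (angular velocity) has dimensions [T^-1].
alpha (angular acceleration) has dimensions [T^-2].

Left side: [T^-1]
Right side: [T^3]

The two sides have different dimensions, so the equation is NOT dimensionally consistent.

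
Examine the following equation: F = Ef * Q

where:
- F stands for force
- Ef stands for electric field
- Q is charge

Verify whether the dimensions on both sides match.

Yes

F (force) has dimensions [L M T^-2].
Ef (electric field) has dimensions [I^-1 L M T^-3].
Q (charge) has dimensions [I T].

Left side: [L M T^-2]
Right side: [L M T^-2]

Both sides have the same dimensions, so the equation is dimensionally consistent.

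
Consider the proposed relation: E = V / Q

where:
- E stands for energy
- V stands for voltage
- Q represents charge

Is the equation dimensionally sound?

No

E (energy) has dimensions [L^2 M T^-2].
V (voltage) has dimensions [I^-1 L^2 M T^-3].
Q (charge) has dimensions [I T].

Left side: [L^2 M T^-2]
Right side: [I^-2 L^2 M T^-4]

The two sides have different dimensions, so the equation is NOT dimensionally consistent.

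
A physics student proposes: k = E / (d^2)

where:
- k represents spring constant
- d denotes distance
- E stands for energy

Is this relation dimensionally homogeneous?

Yes

k (spring constant) has dimensions [M T^-2].
d (distance) has dimensions [L].
E (energy) has dimensions [L^2 M T^-2].

Left side: [M T^-2]
Right side: [M T^-2]

Both sides have the same dimensions, so the equation is dimensionally consistent.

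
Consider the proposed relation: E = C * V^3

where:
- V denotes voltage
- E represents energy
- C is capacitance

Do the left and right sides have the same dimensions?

No

V (voltage) has dimensions [I^-1 L^2 M T^-3].
E (energy) has dimensions [L^2 M T^-2].
C (capacitance) has dimensions [I^2 L^-2 M^-1 T^4].

Left side: [L^2 M T^-2]
Right side: [I^-1 L^4 M^2 T^-5]

The two sides have different dimensions, so the equation is NOT dimensionally consistent.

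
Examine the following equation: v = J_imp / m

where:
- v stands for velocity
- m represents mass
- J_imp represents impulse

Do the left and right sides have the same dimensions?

Yes

v (velocity) has dimensions [L T^-1].
m (mass) has dimensions [M].
J_imp (impulse) has dimensions [L M T^-1].

Left side: [L T^-1]
Right side: [L T^-1]

Both sides have the same dimensions, so the equation is dimensionally consistent.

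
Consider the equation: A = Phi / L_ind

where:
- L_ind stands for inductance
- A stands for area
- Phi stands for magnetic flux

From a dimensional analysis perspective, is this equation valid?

No

L_ind (inductance) has dimensions [I^-2 L^2 M T^-2].
A (area) has dimensions [L^2].
Phi (magnetic flux) has dimensions [I^-1 L^2 M T^-2].

Left side: [L^2]
Right side: [I]

The two sides have different dimensions, so the equation is NOT dimensionally consistent.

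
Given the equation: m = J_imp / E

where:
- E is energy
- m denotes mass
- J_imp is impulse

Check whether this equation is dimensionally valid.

No

E (energy) has dimensions [L^2 M T^-2].
m (mass) has dimensions [M].
J_imp (impulse) has dimensions [L M T^-1].

Left side: [M]
Right side: [L^-1 T]

The two sides have different dimensions, so the equation is NOT dimensionally consistent.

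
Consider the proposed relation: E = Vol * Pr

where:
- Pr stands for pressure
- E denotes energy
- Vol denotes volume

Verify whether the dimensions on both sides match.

Yes

Pr (pressure) has dimensions [L^-1 M T^-2].
E (energy) has dimensions [L^2 M T^-2].
Vol (volume) has dimensions [L^3].

Left side: [L^2 M T^-2]
Right side: [L^2 M T^-2]

Both sides have the same dimensions, so the equation is dimensionally consistent.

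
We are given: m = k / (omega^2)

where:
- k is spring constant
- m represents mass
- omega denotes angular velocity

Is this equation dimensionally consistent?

Yes

k (spring constant) has dimensions [M T^-2].
m (mass) has dimensions [M].
omega (angular velocity) has dimensions [T^-1].

Left side: [M]
Right side: [M]

Both sides have the same dimensions, so the equation is dimensionally consistent.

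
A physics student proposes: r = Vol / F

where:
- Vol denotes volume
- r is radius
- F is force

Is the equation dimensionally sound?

No

Vol (volume) has dimensions [L^3].
r (radius) has dimensions [L].
F (force) has dimensions [L M T^-2].

Left side: [L]
Right side: [L^2 M^-1 T^2]

The two sides have different dimensions, so the equation is NOT dimensionally consistent.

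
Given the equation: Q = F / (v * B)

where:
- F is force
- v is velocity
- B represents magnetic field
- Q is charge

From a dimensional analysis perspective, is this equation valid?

Yes

F (force) has dimensions [L M T^-2].
v (velocity) has dimensions [L T^-1].
B (magnetic field) has dimensions [I^-1 M T^-2].
Q (charge) has dimensions [I T].

Left side: [I T]
Right side: [I T]

Both sides have the same dimensions, so the equation is dimensionally consistent.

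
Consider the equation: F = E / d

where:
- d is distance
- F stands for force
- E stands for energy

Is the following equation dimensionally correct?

Yes

d (distance) has dimensions [L].
F (force) has dimensions [L M T^-2].
E (energy) has dimensions [L^2 M T^-2].

Left side: [L M T^-2]
Right side: [L M T^-2]

Both sides have the same dimensions, so the equation is dimensionally consistent.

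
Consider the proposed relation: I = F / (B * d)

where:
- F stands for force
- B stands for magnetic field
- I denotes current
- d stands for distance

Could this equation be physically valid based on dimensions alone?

Yes

F (force) has dimensions [L M T^-2].
B (magnetic field) has dimensions [I^-1 M T^-2].
I (current) has dimensions [I].
d (distance) has dimensions [L].

Left side: [I]
Right side: [I]

Both sides have the same dimensions, so the equation is dimensionally consistent.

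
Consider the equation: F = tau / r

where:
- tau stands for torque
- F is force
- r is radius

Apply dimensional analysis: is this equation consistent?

Yes

tau (torque) has dimensions [L^2 M T^-2].
F (force) has dimensions [L M T^-2].
r (radius) has dimensions [L].

Left side: [L M T^-2]
Right side: [L M T^-2]

Both sides have the same dimensions, so the equation is dimensionally consistent.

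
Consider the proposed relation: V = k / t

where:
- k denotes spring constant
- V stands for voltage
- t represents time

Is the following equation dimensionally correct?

No

k (spring constant) has dimensions [M T^-2].
V (voltage) has dimensions [I^-1 L^2 M T^-3].
t (time) has dimensions [T].

Left side: [I^-1 L^2 M T^-3]
Right side: [M T^-3]

The two sides have different dimensions, so the equation is NOT dimensionally consistent.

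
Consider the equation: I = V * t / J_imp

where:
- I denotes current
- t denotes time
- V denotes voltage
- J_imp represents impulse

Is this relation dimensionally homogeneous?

No

I (current) has dimensions [I].
t (time) has dimensions [T].
V (voltage) has dimensions [I^-1 L^2 M T^-3].
J_imp (impulse) has dimensions [L M T^-1].

Left side: [I]
Right side: [I^-1 L T^-1]

The two sides have different dimensions, so the equation is NOT dimensionally consistent.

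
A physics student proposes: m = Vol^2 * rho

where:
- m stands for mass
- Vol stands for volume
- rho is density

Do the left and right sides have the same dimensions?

No

m (mass) has dimensions [M].
Vol (volume) has dimensions [L^3].
rho (density) has dimensions [L^-3 M].

Left side: [M]
Right side: [L^3 M]

The two sides have different dimensions, so the equation is NOT dimensionally consistent.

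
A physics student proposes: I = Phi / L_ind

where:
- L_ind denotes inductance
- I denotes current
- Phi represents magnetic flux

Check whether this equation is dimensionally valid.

Yes

L_ind (inductance) has dimensions [I^-2 L^2 M T^-2].
I (current) has dimensions [I].
Phi (magnetic flux) has dimensions [I^-1 L^2 M T^-2].

Left side: [I]
Right side: [I]

Both sides have the same dimensions, so the equation is dimensionally consistent.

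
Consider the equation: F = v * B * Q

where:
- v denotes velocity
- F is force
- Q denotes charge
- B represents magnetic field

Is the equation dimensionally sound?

Yes

v (velocity) has dimensions [L T^-1].
F (force) has dimensions [L M T^-2].
Q (charge) has dimensions [I T].
B (magnetic field) has dimensions [I^-1 M T^-2].

Left side: [L M T^-2]
Right side: [L M T^-2]

Both sides have the same dimensions, so the equation is dimensionally consistent.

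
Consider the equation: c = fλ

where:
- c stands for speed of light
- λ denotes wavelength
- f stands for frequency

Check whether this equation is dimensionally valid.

Yes

c (speed of light) has dimensions [L T^-1].
λ (wavelength) has dimensions [L].
f (frequency) has dimensions [T^-1].

Left side: [L T^-1]
Right side: [L T^-1]

Both sides have the same dimensions, so the equation is dimensionally consistent.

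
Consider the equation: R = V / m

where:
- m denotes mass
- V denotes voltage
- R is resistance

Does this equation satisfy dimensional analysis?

No

m (mass) has dimensions [M].
V (voltage) has dimensions [I^-1 L^2 M T^-3].
R (resistance) has dimensions [I^-2 L^2 M T^-3].

Left side: [I^-2 L^2 M T^-3]
Right side: [I^-1 L^2 T^-3]

The two sides have different dimensions, so the equation is NOT dimensionally consistent.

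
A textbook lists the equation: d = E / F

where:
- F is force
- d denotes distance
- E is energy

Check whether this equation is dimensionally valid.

Yes

F (force) has dimensions [L M T^-2].
d (distance) has dimensions [L].
E (energy) has dimensions [L^2 M T^-2].

Left side: [L]
Right side: [L]

Both sides have the same dimensions, so the equation is dimensionally consistent.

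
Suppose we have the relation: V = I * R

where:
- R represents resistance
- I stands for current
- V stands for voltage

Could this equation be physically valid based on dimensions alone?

Yes

R (resistance) has dimensions [I^-2 L^2 M T^-3].
I (current) has dimensions [I].
V (voltage) has dimensions [I^-1 L^2 M T^-3].

Left side: [I^-1 L^2 M T^-3]
Right side: [I^-1 L^2 M T^-3]

Both sides have the same dimensions, so the equation is dimensionally consistent.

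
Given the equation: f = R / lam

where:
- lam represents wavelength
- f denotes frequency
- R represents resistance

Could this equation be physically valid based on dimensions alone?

No

lam (wavelength) has dimensions [L].
f (frequency) has dimensions [T^-1].
R (resistance) has dimensions [I^-2 L^2 M T^-3].

Left side: [T^-1]
Right side: [I^-2 L M T^-3]

The two sides have different dimensions, so the equation is NOT dimensionally consistent.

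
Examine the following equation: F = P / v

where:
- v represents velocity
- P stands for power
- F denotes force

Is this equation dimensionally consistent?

Yes

v (velocity) has dimensions [L T^-1].
P (power) has dimensions [L^2 M T^-3].
F (force) has dimensions [L M T^-2].

Left side: [L M T^-2]
Right side: [L M T^-2]

Both sides have the same dimensions, so the equation is dimensionally consistent.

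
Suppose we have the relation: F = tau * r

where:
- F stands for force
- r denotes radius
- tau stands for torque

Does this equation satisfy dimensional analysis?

No

F (force) has dimensions [L M T^-2].
r (radius) has dimensions [L].
tau (torque) has dimensions [L^2 M T^-2].

Left side: [L M T^-2]
Right side: [L^3 M T^-2]

The two sides have different dimensions, so the equation is NOT dimensionally consistent.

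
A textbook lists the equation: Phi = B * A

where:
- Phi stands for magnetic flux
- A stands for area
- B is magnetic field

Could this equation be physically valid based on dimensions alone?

Yes

Phi (magnetic flux) has dimensions [I^-1 L^2 M T^-2].
A (area) has dimensions [L^2].
B (magnetic field) has dimensions [I^-1 M T^-2].

Left side: [I^-1 L^2 M T^-2]
Right side: [I^-1 L^2 M T^-2]

Both sides have the same dimensions, so the equation is dimensionally consistent.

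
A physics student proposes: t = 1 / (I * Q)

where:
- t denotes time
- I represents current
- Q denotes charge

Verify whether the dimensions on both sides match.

No

t (time) has dimensions [T].
I (current) has dimensions [I].
Q (charge) has dimensions [I T].

Left side: [T]
Right side: [I^-2 T^-1]

The two sides have different dimensions, so the equation is NOT dimensionally consistent.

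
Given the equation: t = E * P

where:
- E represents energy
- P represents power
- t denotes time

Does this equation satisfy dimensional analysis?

No

E (energy) has dimensions [L^2 M T^-2].
P (power) has dimensions [L^2 M T^-3].
t (time) has dimensions [T].

Left side: [T]
Right side: [L^4 M^2 T^-5]

The two sides have different dimensions, so the equation is NOT dimensionally consistent.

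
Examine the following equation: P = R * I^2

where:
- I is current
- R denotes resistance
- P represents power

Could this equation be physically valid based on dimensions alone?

Yes

I (current) has dimensions [I].
R (resistance) has dimensions [I^-2 L^2 M T^-3].
P (power) has dimensions [L^2 M T^-3].

Left side: [L^2 M T^-3]
Right side: [L^2 M T^-3]

Both sides have the same dimensions, so the equation is dimensionally consistent.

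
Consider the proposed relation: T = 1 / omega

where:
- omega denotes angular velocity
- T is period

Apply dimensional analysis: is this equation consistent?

Yes

omega (angular velocity) has dimensions [T^-1].
T (period) has dimensions [T].

Left side: [T]
Right side: [T]

Both sides have the same dimensions, so the equation is dimensionally consistent.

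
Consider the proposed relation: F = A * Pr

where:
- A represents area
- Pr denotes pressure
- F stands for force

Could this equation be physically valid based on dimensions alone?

Yes

A (area) has dimensions [L^2].
Pr (pressure) has dimensions [L^-1 M T^-2].
F (force) has dimensions [L M T^-2].

Left side: [L M T^-2]
Right side: [L M T^-2]

Both sides have the same dimensions, so the equation is dimensionally consistent.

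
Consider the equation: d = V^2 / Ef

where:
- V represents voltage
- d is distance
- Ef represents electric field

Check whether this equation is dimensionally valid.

No

V (voltage) has dimensions [I^-1 L^2 M T^-3].
d (distance) has dimensions [L].
Ef (electric field) has dimensions [I^-1 L M T^-3].

Left side: [L]
Right side: [I^-1 L^3 M T^-3]

The two sides have different dimensions, so the equation is NOT dimensionally consistent.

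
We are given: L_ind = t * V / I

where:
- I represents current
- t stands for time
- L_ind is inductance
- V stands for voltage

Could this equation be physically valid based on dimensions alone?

Yes

I (current) has dimensions [I].
t (time) has dimensions [T].
L_ind (inductance) has dimensions [I^-2 L^2 M T^-2].
V (voltage) has dimensions [I^-1 L^2 M T^-3].

Left side: [I^-2 L^2 M T^-2]
Right side: [I^-2 L^2 M T^-2]

Both sides have the same dimensions, so the equation is dimensionally consistent.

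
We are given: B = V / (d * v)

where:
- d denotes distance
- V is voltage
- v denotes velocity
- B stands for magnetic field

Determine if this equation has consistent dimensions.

Yes

d (distance) has dimensions [L].
V (voltage) has dimensions [I^-1 L^2 M T^-3].
v (velocity) has dimensions [L T^-1].
B (magnetic field) has dimensions [I^-1 M T^-2].

Left side: [I^-1 M T^-2]
Right side: [I^-1 M T^-2]

Both sides have the same dimensions, so the equation is dimensionally consistent.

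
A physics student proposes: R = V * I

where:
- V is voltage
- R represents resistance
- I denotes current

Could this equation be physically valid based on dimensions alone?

No

V (voltage) has dimensions [I^-1 L^2 M T^-3].
R (resistance) has dimensions [I^-2 L^2 M T^-3].
I (current) has dimensions [I].

Left side: [I^-2 L^2 M T^-3]
Right side: [L^2 M T^-3]

The two sides have different dimensions, so the equation is NOT dimensionally consistent.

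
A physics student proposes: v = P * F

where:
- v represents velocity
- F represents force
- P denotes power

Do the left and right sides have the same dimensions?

No

v (velocity) has dimensions [L T^-1].
F (force) has dimensions [L M T^-2].
P (power) has dimensions [L^2 M T^-3].

Left side: [L T^-1]
Right side: [L^3 M^2 T^-5]

The two sides have different dimensions, so the equation is NOT dimensionally consistent.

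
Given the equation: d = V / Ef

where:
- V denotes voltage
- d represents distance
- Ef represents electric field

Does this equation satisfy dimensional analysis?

Yes

V (voltage) has dimensions [I^-1 L^2 M T^-3].
d (distance) has dimensions [L].
Ef (electric field) has dimensions [I^-1 L M T^-3].

Left side: [L]
Right side: [L]

Both sides have the same dimensions, so the equation is dimensionally consistent.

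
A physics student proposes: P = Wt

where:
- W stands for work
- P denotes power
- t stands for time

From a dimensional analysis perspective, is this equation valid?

No

W (work) has dimensions [L^2 M T^-2].
P (power) has dimensions [L^2 M T^-3].
t (time) has dimensions [T].

Left side: [L^2 M T^-3]
Right side: [L^2 M T^-1]

The two sides have different dimensions, so the equation is NOT dimensionally consistent.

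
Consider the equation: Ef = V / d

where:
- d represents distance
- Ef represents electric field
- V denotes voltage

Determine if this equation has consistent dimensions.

Yes

d (distance) has dimensions [L].
Ef (electric field) has dimensions [I^-1 L M T^-3].
V (voltage) has dimensions [I^-1 L^2 M T^-3].

Left side: [I^-1 L M T^-3]
Right side: [I^-1 L M T^-3]

Both sides have the same dimensions, so the equation is dimensionally consistent.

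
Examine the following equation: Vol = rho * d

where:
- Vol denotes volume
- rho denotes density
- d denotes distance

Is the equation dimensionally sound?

No

Vol (volume) has dimensions [L^3].
rho (density) has dimensions [L^-3 M].
d (distance) has dimensions [L].

Left side: [L^3]
Right side: [L^-2 M]

The two sides have different dimensions, so the equation is NOT dimensionally consistent.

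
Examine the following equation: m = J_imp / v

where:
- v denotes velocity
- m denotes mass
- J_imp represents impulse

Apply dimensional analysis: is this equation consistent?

Yes

v (velocity) has dimensions [L T^-1].
m (mass) has dimensions [M].
J_imp (impulse) has dimensions [L M T^-1].

Left side: [M]
Right side: [M]

Both sides have the same dimensions, so the equation is dimensionally consistent.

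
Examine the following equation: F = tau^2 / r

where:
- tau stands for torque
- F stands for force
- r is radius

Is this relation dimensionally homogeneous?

No

tau (torque) has dimensions [L^2 M T^-2].
F (force) has dimensions [L M T^-2].
r (radius) has dimensions [L].

Left side: [L M T^-2]
Right side: [L^3 M^2 T^-4]

The two sides have different dimensions, so the equation is NOT dimensionally consistent.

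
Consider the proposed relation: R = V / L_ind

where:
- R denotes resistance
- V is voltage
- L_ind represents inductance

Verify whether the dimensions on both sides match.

No

R (resistance) has dimensions [I^-2 L^2 M T^-3].
V (voltage) has dimensions [I^-1 L^2 M T^-3].
L_ind (inductance) has dimensions [I^-2 L^2 M T^-2].

Left side: [I^-2 L^2 M T^-3]
Right side: [I T^-1]

The two sides have different dimensions, so the equation is NOT dimensionally consistent.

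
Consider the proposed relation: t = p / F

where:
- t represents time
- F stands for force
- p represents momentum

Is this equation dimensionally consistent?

Yes

t (time) has dimensions [T].
F (force) has dimensions [L M T^-2].
p (momentum) has dimensions [L M T^-1].

Left side: [T]
Right side: [T]

Both sides have the same dimensions, so the equation is dimensionally consistent.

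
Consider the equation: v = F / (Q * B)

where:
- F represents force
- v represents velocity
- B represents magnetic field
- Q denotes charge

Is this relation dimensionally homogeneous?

Yes

F (force) has dimensions [L M T^-2].
v (velocity) has dimensions [L T^-1].
B (magnetic field) has dimensions [I^-1 M T^-2].
Q (charge) has dimensions [I T].

Left side: [L T^-1]
Right side: [L T^-1]

Both sides have the same dimensions, so the equation is dimensionally consistent.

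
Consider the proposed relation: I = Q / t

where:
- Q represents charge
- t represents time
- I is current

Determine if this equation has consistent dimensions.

Yes

Q (charge) has dimensions [I T].
t (time) has dimensions [T].
I (current) has dimensions [I].

Left side: [I]
Right side: [I]

Both sides have the same dimensions, so the equation is dimensionally consistent.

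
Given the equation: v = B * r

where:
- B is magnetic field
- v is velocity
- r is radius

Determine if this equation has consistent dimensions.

No

B (magnetic field) has dimensions [I^-1 M T^-2].
v (velocity) has dimensions [L T^-1].
r (radius) has dimensions [L].

Left side: [L T^-1]
Right side: [I^-1 L M T^-2]

The two sides have different dimensions, so the equation is NOT dimensionally consistent.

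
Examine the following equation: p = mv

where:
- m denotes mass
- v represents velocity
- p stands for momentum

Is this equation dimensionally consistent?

Yes

m (mass) has dimensions [M].
v (velocity) has dimensions [L T^-1].
p (momentum) has dimensions [L M T^-1].

Left side: [L M T^-1]
Right side: [L M T^-1]

Both sides have the same dimensions, so the equation is dimensionally consistent.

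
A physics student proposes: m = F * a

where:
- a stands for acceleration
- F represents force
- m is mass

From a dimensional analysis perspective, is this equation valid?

No

a (acceleration) has dimensions [L T^-2].
F (force) has dimensions [L M T^-2].
m (mass) has dimensions [M].

Left side: [M]
Right side: [L^2 M T^-4]

The two sides have different dimensions, so the equation is NOT dimensionally consistent.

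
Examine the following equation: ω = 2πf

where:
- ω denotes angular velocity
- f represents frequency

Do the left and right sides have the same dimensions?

Yes

ω (angular velocity) has dimensions [T^-1].
f (frequency) has dimensions [T^-1].

Left side: [T^-1]
Right side: [T^-1]

Both sides have the same dimensions, so the equation is dimensionally consistent.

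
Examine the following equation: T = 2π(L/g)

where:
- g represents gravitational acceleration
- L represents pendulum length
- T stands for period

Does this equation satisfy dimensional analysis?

No

g (gravitational acceleration) has dimensions [L T^-2].
L (pendulum length) has dimensions [L].
T (period) has dimensions [T].

Left side: [T]
Right side: [T^2]

The two sides have different dimensions, so the equation is NOT dimensionally consistent.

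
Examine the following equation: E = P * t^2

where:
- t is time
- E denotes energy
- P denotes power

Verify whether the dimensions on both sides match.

No

t (time) has dimensions [T].
E (energy) has dimensions [L^2 M T^-2].
P (power) has dimensions [L^2 M T^-3].

Left side: [L^2 M T^-2]
Right side: [L^2 M T^-1]

The two sides have different dimensions, so the equation is NOT dimensionally consistent.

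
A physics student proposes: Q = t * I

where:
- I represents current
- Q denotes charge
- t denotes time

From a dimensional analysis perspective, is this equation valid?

Yes

I (current) has dimensions [I].
Q (charge) has dimensions [I T].
t (time) has dimensions [T].

Left side: [I T]
Right side: [I T]

Both sides have the same dimensions, so the equation is dimensionally consistent.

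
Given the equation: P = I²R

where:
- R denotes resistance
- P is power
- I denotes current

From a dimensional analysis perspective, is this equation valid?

Yes

R (resistance) has dimensions [I^-2 L^2 M T^-3].
P (power) has dimensions [L^2 M T^-3].
I (current) has dimensions [I].

Left side: [L^2 M T^-3]
Right side: [L^2 M T^-3]

Both sides have the same dimensions, so the equation is dimensionally consistent.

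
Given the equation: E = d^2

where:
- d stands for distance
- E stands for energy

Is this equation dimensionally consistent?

No

d (distance) has dimensions [L].
E (energy) has dimensions [L^2 M T^-2].

Left side: [L^2 M T^-2]
Right side: [L^2]

The two sides have different dimensions, so the equation is NOT dimensionally consistent.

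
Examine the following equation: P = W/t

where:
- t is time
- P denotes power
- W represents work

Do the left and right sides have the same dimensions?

Yes

t (time) has dimensions [T].
P (power) has dimensions [L^2 M T^-3].
W (work) has dimensions [L^2 M T^-2].

Left side: [L^2 M T^-3]
Right side: [L^2 M T^-3]

Both sides have the same dimensions, so the equation is dimensionally consistent.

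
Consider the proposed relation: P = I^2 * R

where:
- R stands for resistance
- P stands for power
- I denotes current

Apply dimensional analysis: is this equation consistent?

Yes

R (resistance) has dimensions [I^-2 L^2 M T^-3].
P (power) has dimensions [L^2 M T^-3].
I (current) has dimensions [I].

Left side: [L^2 M T^-3]
Right side: [L^2 M T^-3]

Both sides have the same dimensions, so the equation is dimensionally consistent.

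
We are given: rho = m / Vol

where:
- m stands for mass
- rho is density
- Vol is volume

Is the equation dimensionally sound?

Yes

m (mass) has dimensions [M].
rho (density) has dimensions [L^-3 M].
Vol (volume) has dimensions [L^3].

Left side: [L^-3 M]
Right side: [L^-3 M]

Both sides have the same dimensions, so the equation is dimensionally consistent.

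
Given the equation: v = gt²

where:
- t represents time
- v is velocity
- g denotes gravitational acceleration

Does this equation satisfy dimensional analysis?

No

t (time) has dimensions [T].
v (velocity) has dimensions [L T^-1].
g (gravitational acceleration) has dimensions [L T^-2].

Left side: [L T^-1]
Right side: [L]

The two sides have different dimensions, so the equation is NOT dimensionally consistent.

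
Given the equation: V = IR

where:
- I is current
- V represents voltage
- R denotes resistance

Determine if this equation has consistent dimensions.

Yes

I (current) has dimensions [I].
V (voltage) has dimensions [I^-1 L^2 M T^-3].
R (resistance) has dimensions [I^-2 L^2 M T^-3].

Left side: [I^-1 L^2 M T^-3]
Right side: [I^-1 L^2 M T^-3]

Both sides have the same dimensions, so the equation is dimensionally consistent.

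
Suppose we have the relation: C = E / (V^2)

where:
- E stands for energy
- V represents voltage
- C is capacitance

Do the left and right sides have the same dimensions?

Yes

E (energy) has dimensions [L^2 M T^-2].
V (voltage) has dimensions [I^-1 L^2 M T^-3].
C (capacitance) has dimensions [I^2 L^-2 M^-1 T^4].

Left side: [I^2 L^-2 M^-1 T^4]
Right side: [I^2 L^-2 M^-1 T^4]

Both sides have the same dimensions, so the equation is dimensionally consistent.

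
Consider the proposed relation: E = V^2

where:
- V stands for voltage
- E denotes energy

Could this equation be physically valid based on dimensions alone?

No

V (voltage) has dimensions [I^-1 L^2 M T^-3].
E (energy) has dimensions [L^2 M T^-2].

Left side: [L^2 M T^-2]
Right side: [I^-2 L^4 M^2 T^-6]

The two sides have different dimensions, so the equation is NOT dimensionally consistent.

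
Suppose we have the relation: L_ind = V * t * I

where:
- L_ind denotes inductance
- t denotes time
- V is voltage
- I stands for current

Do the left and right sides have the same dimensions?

No

L_ind (inductance) has dimensions [I^-2 L^2 M T^-2].
t (time) has dimensions [T].
V (voltage) has dimensions [I^-1 L^2 M T^-3].
I (current) has dimensions [I].

Left side: [I^-2 L^2 M T^-2]
Right side: [L^2 M T^-2]

The two sides have different dimensions, so the equation is NOT dimensionally consistent.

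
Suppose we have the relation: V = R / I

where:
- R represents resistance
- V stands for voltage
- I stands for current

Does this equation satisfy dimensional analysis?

No

R (resistance) has dimensions [I^-2 L^2 M T^-3].
V (voltage) has dimensions [I^-1 L^2 M T^-3].
I (current) has dimensions [I].

Left side: [I^-1 L^2 M T^-3]
Right side: [I^-3 L^2 M T^-3]

The two sides have different dimensions, so the equation is NOT dimensionally consistent.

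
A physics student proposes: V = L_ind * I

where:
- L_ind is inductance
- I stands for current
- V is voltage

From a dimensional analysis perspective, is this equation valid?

No

L_ind (inductance) has dimensions [I^-2 L^2 M T^-2].
I (current) has dimensions [I].
V (voltage) has dimensions [I^-1 L^2 M T^-3].

Left side: [I^-1 L^2 M T^-3]
Right side: [I^-1 L^2 M T^-2]

The two sides have different dimensions, so the equation is NOT dimensionally consistent.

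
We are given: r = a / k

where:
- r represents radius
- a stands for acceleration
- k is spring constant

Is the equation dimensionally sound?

No

r (radius) has dimensions [L].
a (acceleration) has dimensions [L T^-2].
k (spring constant) has dimensions [M T^-2].

Left side: [L]
Right side: [L M^-1]

The two sides have different dimensions, so the equation is NOT dimensionally consistent.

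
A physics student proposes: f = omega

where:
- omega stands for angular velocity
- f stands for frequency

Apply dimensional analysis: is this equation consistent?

Yes

omega (angular velocity) has dimensions [T^-1].
f (frequency) has dimensions [T^-1].

Left side: [T^-1]
Right side: [T^-1]

Both sides have the same dimensions, so the equation is dimensionally consistent.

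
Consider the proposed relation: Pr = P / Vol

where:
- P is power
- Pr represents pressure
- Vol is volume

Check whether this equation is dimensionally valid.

No

P (power) has dimensions [L^2 M T^-3].
Pr (pressure) has dimensions [L^-1 M T^-2].
Vol (volume) has dimensions [L^3].

Left side: [L^-1 M T^-2]
Right side: [L^-1 M T^-3]

The two sides have different dimensions, so the equation is NOT dimensionally consistent.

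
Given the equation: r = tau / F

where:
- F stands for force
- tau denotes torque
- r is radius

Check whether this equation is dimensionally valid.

Yes

F (force) has dimensions [L M T^-2].
tau (torque) has dimensions [L^2 M T^-2].
r (radius) has dimensions [L].

Left side: [L]
Right side: [L]

Both sides have the same dimensions, so the equation is dimensionally consistent.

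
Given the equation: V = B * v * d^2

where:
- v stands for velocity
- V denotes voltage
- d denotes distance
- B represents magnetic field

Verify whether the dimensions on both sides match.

No

v (velocity) has dimensions [L T^-1].
V (voltage) has dimensions [I^-1 L^2 M T^-3].
d (distance) has dimensions [L].
B (magnetic field) has dimensions [I^-1 M T^-2].

Left side: [I^-1 L^2 M T^-3]
Right side: [I^-1 L^3 M T^-3]

The two sides have different dimensions, so the equation is NOT dimensionally consistent.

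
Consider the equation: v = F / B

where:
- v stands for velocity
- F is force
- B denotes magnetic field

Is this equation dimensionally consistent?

No

v (velocity) has dimensions [L T^-1].
F (force) has dimensions [L M T^-2].
B (magnetic field) has dimensions [I^-1 M T^-2].

Left side: [L T^-1]
Right side: [I L]

The two sides have different dimensions, so the equation is NOT dimensionally consistent.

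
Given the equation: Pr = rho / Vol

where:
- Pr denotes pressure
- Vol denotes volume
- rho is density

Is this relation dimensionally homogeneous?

No

Pr (pressure) has dimensions [L^-1 M T^-2].
Vol (volume) has dimensions [L^3].
rho (density) has dimensions [L^-3 M].

Left side: [L^-1 M T^-2]
Right side: [L^-6 M]

The two sides have different dimensions, so the equation is NOT dimensionally consistent.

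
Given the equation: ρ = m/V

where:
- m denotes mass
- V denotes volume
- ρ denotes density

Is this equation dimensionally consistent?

Yes

m (mass) has dimensions [M].
V (volume) has dimensions [L^3].
ρ (density) has dimensions [L^-3 M].

Left side: [L^-3 M]
Right side: [L^-3 M]

Both sides have the same dimensions, so the equation is dimensionally consistent.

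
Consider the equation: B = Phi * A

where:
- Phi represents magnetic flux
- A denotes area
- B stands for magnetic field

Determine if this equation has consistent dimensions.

No

Phi (magnetic flux) has dimensions [I^-1 L^2 M T^-2].
A (area) has dimensions [L^2].
B (magnetic field) has dimensions [I^-1 M T^-2].

Left side: [I^-1 M T^-2]
Right side: [I^-1 L^4 M T^-2]

The two sides have different dimensions, so the equation is NOT dimensionally consistent.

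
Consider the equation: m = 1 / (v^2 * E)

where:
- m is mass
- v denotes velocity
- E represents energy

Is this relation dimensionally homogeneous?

No

m (mass) has dimensions [M].
v (velocity) has dimensions [L T^-1].
E (energy) has dimensions [L^2 M T^-2].

Left side: [M]
Right side: [L^-4 M^-1 T^4]

The two sides have different dimensions, so the equation is NOT dimensionally consistent.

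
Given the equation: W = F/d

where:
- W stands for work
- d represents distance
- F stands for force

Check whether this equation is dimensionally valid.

No

W (work) has dimensions [L^2 M T^-2].
d (distance) has dimensions [L].
F (force) has dimensions [L M T^-2].

Left side: [L^2 M T^-2]
Right side: [M T^-2]

The two sides have different dimensions, so the equation is NOT dimensionally consistent.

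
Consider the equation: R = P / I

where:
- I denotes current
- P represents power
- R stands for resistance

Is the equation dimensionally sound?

No

I (current) has dimensions [I].
P (power) has dimensions [L^2 M T^-3].
R (resistance) has dimensions [I^-2 L^2 M T^-3].

Left side: [I^-2 L^2 M T^-3]
Right side: [I^-1 L^2 M T^-3]

The two sides have different dimensions, so the equation is NOT dimensionally consistent.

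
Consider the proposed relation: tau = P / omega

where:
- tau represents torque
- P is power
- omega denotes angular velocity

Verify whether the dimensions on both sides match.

Yes

tau (torque) has dimensions [L^2 M T^-2].
P (power) has dimensions [L^2 M T^-3].
omega (angular velocity) has dimensions [T^-1].

Left side: [L^2 M T^-2]
Right side: [L^2 M T^-2]

Both sides have the same dimensions, so the equation is dimensionally consistent.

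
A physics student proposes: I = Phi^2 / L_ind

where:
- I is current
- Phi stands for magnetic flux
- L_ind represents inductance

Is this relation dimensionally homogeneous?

No

I (current) has dimensions [I].
Phi (magnetic flux) has dimensions [I^-1 L^2 M T^-2].
L_ind (inductance) has dimensions [I^-2 L^2 M T^-2].

Left side: [I]
Right side: [L^2 M T^-2]

The two sides have different dimensions, so the equation is NOT dimensionally consistent.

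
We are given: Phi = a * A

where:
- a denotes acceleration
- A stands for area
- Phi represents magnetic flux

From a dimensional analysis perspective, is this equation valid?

No

a (acceleration) has dimensions [L T^-2].
A (area) has dimensions [L^2].
Phi (magnetic flux) has dimensions [I^-1 L^2 M T^-2].

Left side: [I^-1 L^2 M T^-2]
Right side: [L^3 T^-2]

The two sides have different dimensions, so the equation is NOT dimensionally consistent.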